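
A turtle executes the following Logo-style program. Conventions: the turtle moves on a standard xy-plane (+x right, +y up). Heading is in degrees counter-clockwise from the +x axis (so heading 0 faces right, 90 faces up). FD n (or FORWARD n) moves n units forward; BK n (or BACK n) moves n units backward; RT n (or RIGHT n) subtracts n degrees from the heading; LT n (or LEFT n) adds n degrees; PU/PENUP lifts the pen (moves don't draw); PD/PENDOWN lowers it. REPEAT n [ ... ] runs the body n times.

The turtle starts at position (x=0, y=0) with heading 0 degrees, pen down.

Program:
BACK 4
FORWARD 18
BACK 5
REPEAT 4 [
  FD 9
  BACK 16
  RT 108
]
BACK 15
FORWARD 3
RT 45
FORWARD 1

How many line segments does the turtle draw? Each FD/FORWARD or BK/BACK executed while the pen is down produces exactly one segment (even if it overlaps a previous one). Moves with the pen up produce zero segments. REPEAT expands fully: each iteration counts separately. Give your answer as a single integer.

Executing turtle program step by step:
Start: pos=(0,0), heading=0, pen down
BK 4: (0,0) -> (-4,0) [heading=0, draw]
FD 18: (-4,0) -> (14,0) [heading=0, draw]
BK 5: (14,0) -> (9,0) [heading=0, draw]
REPEAT 4 [
  -- iteration 1/4 --
  FD 9: (9,0) -> (18,0) [heading=0, draw]
  BK 16: (18,0) -> (2,0) [heading=0, draw]
  RT 108: heading 0 -> 252
  -- iteration 2/4 --
  FD 9: (2,0) -> (-0.781,-8.56) [heading=252, draw]
  BK 16: (-0.781,-8.56) -> (4.163,6.657) [heading=252, draw]
  RT 108: heading 252 -> 144
  -- iteration 3/4 --
  FD 9: (4.163,6.657) -> (-3.118,11.947) [heading=144, draw]
  BK 16: (-3.118,11.947) -> (9.826,2.543) [heading=144, draw]
  RT 108: heading 144 -> 36
  -- iteration 4/4 --
  FD 9: (9.826,2.543) -> (17.107,7.833) [heading=36, draw]
  BK 16: (17.107,7.833) -> (4.163,-1.572) [heading=36, draw]
  RT 108: heading 36 -> 288
]
BK 15: (4.163,-1.572) -> (-0.472,12.694) [heading=288, draw]
FD 3: (-0.472,12.694) -> (0.455,9.841) [heading=288, draw]
RT 45: heading 288 -> 243
FD 1: (0.455,9.841) -> (0.001,8.95) [heading=243, draw]
Final: pos=(0.001,8.95), heading=243, 14 segment(s) drawn
Segments drawn: 14

Answer: 14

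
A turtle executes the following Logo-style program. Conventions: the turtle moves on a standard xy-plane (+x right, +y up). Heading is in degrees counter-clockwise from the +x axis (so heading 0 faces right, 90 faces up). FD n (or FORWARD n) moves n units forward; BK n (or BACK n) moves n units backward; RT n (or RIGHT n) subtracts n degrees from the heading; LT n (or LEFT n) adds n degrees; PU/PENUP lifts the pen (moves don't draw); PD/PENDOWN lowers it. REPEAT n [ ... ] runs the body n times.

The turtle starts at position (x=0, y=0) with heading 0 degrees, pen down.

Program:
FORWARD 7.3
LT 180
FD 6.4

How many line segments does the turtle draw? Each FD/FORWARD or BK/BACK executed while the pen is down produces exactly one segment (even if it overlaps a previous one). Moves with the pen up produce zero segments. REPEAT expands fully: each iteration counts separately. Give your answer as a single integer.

Answer: 2

Derivation:
Executing turtle program step by step:
Start: pos=(0,0), heading=0, pen down
FD 7.3: (0,0) -> (7.3,0) [heading=0, draw]
LT 180: heading 0 -> 180
FD 6.4: (7.3,0) -> (0.9,0) [heading=180, draw]
Final: pos=(0.9,0), heading=180, 2 segment(s) drawn
Segments drawn: 2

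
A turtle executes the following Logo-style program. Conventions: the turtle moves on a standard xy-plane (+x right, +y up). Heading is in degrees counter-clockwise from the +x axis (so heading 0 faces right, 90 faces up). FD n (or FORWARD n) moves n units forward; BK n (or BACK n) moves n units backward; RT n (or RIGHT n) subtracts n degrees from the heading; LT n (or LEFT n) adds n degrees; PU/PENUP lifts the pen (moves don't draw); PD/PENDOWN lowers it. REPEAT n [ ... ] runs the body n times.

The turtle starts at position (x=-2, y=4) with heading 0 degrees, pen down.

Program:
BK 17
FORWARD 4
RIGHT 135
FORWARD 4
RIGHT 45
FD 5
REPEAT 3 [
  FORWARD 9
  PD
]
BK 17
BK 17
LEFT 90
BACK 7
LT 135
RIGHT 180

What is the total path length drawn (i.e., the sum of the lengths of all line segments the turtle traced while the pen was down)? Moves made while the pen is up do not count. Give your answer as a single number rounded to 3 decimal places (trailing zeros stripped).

Executing turtle program step by step:
Start: pos=(-2,4), heading=0, pen down
BK 17: (-2,4) -> (-19,4) [heading=0, draw]
FD 4: (-19,4) -> (-15,4) [heading=0, draw]
RT 135: heading 0 -> 225
FD 4: (-15,4) -> (-17.828,1.172) [heading=225, draw]
RT 45: heading 225 -> 180
FD 5: (-17.828,1.172) -> (-22.828,1.172) [heading=180, draw]
REPEAT 3 [
  -- iteration 1/3 --
  FD 9: (-22.828,1.172) -> (-31.828,1.172) [heading=180, draw]
  PD: pen down
  -- iteration 2/3 --
  FD 9: (-31.828,1.172) -> (-40.828,1.172) [heading=180, draw]
  PD: pen down
  -- iteration 3/3 --
  FD 9: (-40.828,1.172) -> (-49.828,1.172) [heading=180, draw]
  PD: pen down
]
BK 17: (-49.828,1.172) -> (-32.828,1.172) [heading=180, draw]
BK 17: (-32.828,1.172) -> (-15.828,1.172) [heading=180, draw]
LT 90: heading 180 -> 270
BK 7: (-15.828,1.172) -> (-15.828,8.172) [heading=270, draw]
LT 135: heading 270 -> 45
RT 180: heading 45 -> 225
Final: pos=(-15.828,8.172), heading=225, 10 segment(s) drawn

Segment lengths:
  seg 1: (-2,4) -> (-19,4), length = 17
  seg 2: (-19,4) -> (-15,4), length = 4
  seg 3: (-15,4) -> (-17.828,1.172), length = 4
  seg 4: (-17.828,1.172) -> (-22.828,1.172), length = 5
  seg 5: (-22.828,1.172) -> (-31.828,1.172), length = 9
  seg 6: (-31.828,1.172) -> (-40.828,1.172), length = 9
  seg 7: (-40.828,1.172) -> (-49.828,1.172), length = 9
  seg 8: (-49.828,1.172) -> (-32.828,1.172), length = 17
  seg 9: (-32.828,1.172) -> (-15.828,1.172), length = 17
  seg 10: (-15.828,1.172) -> (-15.828,8.172), length = 7
Total = 98

Answer: 98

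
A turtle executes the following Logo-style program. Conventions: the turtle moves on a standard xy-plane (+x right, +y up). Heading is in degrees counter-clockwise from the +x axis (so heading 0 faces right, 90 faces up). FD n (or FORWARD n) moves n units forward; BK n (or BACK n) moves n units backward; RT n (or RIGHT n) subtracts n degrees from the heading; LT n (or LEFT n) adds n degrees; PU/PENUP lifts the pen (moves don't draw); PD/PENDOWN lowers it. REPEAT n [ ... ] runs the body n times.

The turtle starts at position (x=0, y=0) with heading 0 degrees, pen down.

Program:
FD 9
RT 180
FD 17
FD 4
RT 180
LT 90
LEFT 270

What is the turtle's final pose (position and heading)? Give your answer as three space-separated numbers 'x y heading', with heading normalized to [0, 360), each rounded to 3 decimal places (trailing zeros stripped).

Executing turtle program step by step:
Start: pos=(0,0), heading=0, pen down
FD 9: (0,0) -> (9,0) [heading=0, draw]
RT 180: heading 0 -> 180
FD 17: (9,0) -> (-8,0) [heading=180, draw]
FD 4: (-8,0) -> (-12,0) [heading=180, draw]
RT 180: heading 180 -> 0
LT 90: heading 0 -> 90
LT 270: heading 90 -> 0
Final: pos=(-12,0), heading=0, 3 segment(s) drawn

Answer: -12 0 0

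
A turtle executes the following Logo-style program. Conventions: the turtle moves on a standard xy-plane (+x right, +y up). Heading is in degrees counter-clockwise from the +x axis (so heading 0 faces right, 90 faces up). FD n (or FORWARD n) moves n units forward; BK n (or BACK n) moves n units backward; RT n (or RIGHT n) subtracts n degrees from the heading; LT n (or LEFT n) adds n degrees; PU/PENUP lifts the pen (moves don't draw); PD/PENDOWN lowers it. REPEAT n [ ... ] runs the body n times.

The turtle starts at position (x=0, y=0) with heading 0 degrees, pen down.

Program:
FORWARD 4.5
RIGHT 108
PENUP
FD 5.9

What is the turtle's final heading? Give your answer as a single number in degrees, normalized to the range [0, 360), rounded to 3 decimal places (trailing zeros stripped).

Executing turtle program step by step:
Start: pos=(0,0), heading=0, pen down
FD 4.5: (0,0) -> (4.5,0) [heading=0, draw]
RT 108: heading 0 -> 252
PU: pen up
FD 5.9: (4.5,0) -> (2.677,-5.611) [heading=252, move]
Final: pos=(2.677,-5.611), heading=252, 1 segment(s) drawn

Answer: 252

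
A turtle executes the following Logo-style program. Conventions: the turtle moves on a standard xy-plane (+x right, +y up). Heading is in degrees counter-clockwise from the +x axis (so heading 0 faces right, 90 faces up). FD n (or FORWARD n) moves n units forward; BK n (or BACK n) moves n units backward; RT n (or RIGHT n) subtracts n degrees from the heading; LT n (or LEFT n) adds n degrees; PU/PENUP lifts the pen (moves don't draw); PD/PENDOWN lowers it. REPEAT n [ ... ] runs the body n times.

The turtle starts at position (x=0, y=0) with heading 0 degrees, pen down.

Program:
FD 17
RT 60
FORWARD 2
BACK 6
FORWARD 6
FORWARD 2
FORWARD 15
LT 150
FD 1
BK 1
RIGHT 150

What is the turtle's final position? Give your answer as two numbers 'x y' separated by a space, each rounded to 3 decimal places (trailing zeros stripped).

Answer: 26.5 -16.454

Derivation:
Executing turtle program step by step:
Start: pos=(0,0), heading=0, pen down
FD 17: (0,0) -> (17,0) [heading=0, draw]
RT 60: heading 0 -> 300
FD 2: (17,0) -> (18,-1.732) [heading=300, draw]
BK 6: (18,-1.732) -> (15,3.464) [heading=300, draw]
FD 6: (15,3.464) -> (18,-1.732) [heading=300, draw]
FD 2: (18,-1.732) -> (19,-3.464) [heading=300, draw]
FD 15: (19,-3.464) -> (26.5,-16.454) [heading=300, draw]
LT 150: heading 300 -> 90
FD 1: (26.5,-16.454) -> (26.5,-15.454) [heading=90, draw]
BK 1: (26.5,-15.454) -> (26.5,-16.454) [heading=90, draw]
RT 150: heading 90 -> 300
Final: pos=(26.5,-16.454), heading=300, 8 segment(s) drawn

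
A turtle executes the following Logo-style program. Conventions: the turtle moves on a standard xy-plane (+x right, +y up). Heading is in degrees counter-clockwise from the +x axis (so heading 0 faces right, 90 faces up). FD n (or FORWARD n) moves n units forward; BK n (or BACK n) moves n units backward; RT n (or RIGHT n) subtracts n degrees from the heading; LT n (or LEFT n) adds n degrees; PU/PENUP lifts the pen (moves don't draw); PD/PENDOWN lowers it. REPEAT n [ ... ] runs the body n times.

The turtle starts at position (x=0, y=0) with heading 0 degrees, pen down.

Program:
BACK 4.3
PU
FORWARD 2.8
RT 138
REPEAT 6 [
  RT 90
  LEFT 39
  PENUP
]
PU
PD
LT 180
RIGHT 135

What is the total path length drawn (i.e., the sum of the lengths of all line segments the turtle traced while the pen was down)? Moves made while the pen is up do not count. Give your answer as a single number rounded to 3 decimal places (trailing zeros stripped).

Executing turtle program step by step:
Start: pos=(0,0), heading=0, pen down
BK 4.3: (0,0) -> (-4.3,0) [heading=0, draw]
PU: pen up
FD 2.8: (-4.3,0) -> (-1.5,0) [heading=0, move]
RT 138: heading 0 -> 222
REPEAT 6 [
  -- iteration 1/6 --
  RT 90: heading 222 -> 132
  LT 39: heading 132 -> 171
  PU: pen up
  -- iteration 2/6 --
  RT 90: heading 171 -> 81
  LT 39: heading 81 -> 120
  PU: pen up
  -- iteration 3/6 --
  RT 90: heading 120 -> 30
  LT 39: heading 30 -> 69
  PU: pen up
  -- iteration 4/6 --
  RT 90: heading 69 -> 339
  LT 39: heading 339 -> 18
  PU: pen up
  -- iteration 5/6 --
  RT 90: heading 18 -> 288
  LT 39: heading 288 -> 327
  PU: pen up
  -- iteration 6/6 --
  RT 90: heading 327 -> 237
  LT 39: heading 237 -> 276
  PU: pen up
]
PU: pen up
PD: pen down
LT 180: heading 276 -> 96
RT 135: heading 96 -> 321
Final: pos=(-1.5,0), heading=321, 1 segment(s) drawn

Segment lengths:
  seg 1: (0,0) -> (-4.3,0), length = 4.3
Total = 4.3

Answer: 4.3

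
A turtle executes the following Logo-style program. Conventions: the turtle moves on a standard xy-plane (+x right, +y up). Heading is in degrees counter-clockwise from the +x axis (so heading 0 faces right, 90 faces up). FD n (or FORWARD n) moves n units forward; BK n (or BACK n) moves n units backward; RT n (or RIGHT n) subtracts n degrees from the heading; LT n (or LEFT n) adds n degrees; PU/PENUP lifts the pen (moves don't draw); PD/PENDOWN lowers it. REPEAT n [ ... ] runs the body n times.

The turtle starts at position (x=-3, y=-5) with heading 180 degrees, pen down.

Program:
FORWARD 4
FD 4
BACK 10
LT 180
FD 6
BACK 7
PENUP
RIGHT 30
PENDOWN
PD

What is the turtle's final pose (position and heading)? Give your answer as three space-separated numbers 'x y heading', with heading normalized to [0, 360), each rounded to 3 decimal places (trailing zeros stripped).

Answer: -2 -5 330

Derivation:
Executing turtle program step by step:
Start: pos=(-3,-5), heading=180, pen down
FD 4: (-3,-5) -> (-7,-5) [heading=180, draw]
FD 4: (-7,-5) -> (-11,-5) [heading=180, draw]
BK 10: (-11,-5) -> (-1,-5) [heading=180, draw]
LT 180: heading 180 -> 0
FD 6: (-1,-5) -> (5,-5) [heading=0, draw]
BK 7: (5,-5) -> (-2,-5) [heading=0, draw]
PU: pen up
RT 30: heading 0 -> 330
PD: pen down
PD: pen down
Final: pos=(-2,-5), heading=330, 5 segment(s) drawn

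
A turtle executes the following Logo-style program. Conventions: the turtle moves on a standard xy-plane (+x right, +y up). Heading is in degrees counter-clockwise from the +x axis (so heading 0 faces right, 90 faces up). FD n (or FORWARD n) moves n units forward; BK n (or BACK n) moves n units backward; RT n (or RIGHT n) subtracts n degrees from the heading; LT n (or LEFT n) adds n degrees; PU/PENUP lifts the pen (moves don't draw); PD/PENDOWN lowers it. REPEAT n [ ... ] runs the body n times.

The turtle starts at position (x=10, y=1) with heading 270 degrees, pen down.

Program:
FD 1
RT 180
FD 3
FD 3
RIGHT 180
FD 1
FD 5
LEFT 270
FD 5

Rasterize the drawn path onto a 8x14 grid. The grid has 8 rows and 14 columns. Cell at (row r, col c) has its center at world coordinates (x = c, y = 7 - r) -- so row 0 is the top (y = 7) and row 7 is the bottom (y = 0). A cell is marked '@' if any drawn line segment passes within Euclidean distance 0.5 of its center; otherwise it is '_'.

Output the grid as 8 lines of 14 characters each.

Segment 0: (10,1) -> (10,0)
Segment 1: (10,0) -> (10,3)
Segment 2: (10,3) -> (10,6)
Segment 3: (10,6) -> (10,5)
Segment 4: (10,5) -> (10,0)
Segment 5: (10,0) -> (5,0)

Answer: ______________
__________@___
__________@___
__________@___
__________@___
__________@___
__________@___
_____@@@@@@___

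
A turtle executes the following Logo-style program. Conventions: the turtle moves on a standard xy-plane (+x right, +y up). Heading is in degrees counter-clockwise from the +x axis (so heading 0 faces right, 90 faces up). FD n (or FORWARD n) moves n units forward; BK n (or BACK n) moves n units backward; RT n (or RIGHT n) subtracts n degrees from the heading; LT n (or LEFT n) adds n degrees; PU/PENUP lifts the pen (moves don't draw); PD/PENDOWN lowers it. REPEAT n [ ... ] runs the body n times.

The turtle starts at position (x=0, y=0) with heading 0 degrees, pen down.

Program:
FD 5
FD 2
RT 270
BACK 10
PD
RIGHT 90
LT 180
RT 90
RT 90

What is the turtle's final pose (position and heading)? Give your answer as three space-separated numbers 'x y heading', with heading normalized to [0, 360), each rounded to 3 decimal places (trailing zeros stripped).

Answer: 7 -10 0

Derivation:
Executing turtle program step by step:
Start: pos=(0,0), heading=0, pen down
FD 5: (0,0) -> (5,0) [heading=0, draw]
FD 2: (5,0) -> (7,0) [heading=0, draw]
RT 270: heading 0 -> 90
BK 10: (7,0) -> (7,-10) [heading=90, draw]
PD: pen down
RT 90: heading 90 -> 0
LT 180: heading 0 -> 180
RT 90: heading 180 -> 90
RT 90: heading 90 -> 0
Final: pos=(7,-10), heading=0, 3 segment(s) drawn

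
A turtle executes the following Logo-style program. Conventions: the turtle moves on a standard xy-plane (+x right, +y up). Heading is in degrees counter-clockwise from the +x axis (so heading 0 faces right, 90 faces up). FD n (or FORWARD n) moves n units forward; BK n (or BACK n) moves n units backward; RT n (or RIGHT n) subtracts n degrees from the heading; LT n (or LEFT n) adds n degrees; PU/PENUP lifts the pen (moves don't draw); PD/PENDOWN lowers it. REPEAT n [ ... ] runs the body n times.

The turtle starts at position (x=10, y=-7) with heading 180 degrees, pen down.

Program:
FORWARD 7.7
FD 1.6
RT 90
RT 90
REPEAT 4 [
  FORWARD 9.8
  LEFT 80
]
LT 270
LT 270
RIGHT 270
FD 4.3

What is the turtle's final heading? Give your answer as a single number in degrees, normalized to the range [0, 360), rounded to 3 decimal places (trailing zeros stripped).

Executing turtle program step by step:
Start: pos=(10,-7), heading=180, pen down
FD 7.7: (10,-7) -> (2.3,-7) [heading=180, draw]
FD 1.6: (2.3,-7) -> (0.7,-7) [heading=180, draw]
RT 90: heading 180 -> 90
RT 90: heading 90 -> 0
REPEAT 4 [
  -- iteration 1/4 --
  FD 9.8: (0.7,-7) -> (10.5,-7) [heading=0, draw]
  LT 80: heading 0 -> 80
  -- iteration 2/4 --
  FD 9.8: (10.5,-7) -> (12.202,2.651) [heading=80, draw]
  LT 80: heading 80 -> 160
  -- iteration 3/4 --
  FD 9.8: (12.202,2.651) -> (2.993,6.003) [heading=160, draw]
  LT 80: heading 160 -> 240
  -- iteration 4/4 --
  FD 9.8: (2.993,6.003) -> (-1.907,-2.484) [heading=240, draw]
  LT 80: heading 240 -> 320
]
LT 270: heading 320 -> 230
LT 270: heading 230 -> 140
RT 270: heading 140 -> 230
FD 4.3: (-1.907,-2.484) -> (-4.671,-5.778) [heading=230, draw]
Final: pos=(-4.671,-5.778), heading=230, 7 segment(s) drawn

Answer: 230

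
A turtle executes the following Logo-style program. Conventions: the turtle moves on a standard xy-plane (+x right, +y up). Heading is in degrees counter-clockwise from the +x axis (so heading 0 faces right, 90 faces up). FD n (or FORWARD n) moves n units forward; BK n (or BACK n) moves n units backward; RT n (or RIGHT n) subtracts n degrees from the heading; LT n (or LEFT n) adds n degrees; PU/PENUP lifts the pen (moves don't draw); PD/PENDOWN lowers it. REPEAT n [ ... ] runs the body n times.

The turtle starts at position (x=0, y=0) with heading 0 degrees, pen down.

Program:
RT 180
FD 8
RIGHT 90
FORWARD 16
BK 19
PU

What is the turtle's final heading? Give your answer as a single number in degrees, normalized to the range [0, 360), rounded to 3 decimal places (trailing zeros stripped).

Answer: 90

Derivation:
Executing turtle program step by step:
Start: pos=(0,0), heading=0, pen down
RT 180: heading 0 -> 180
FD 8: (0,0) -> (-8,0) [heading=180, draw]
RT 90: heading 180 -> 90
FD 16: (-8,0) -> (-8,16) [heading=90, draw]
BK 19: (-8,16) -> (-8,-3) [heading=90, draw]
PU: pen up
Final: pos=(-8,-3), heading=90, 3 segment(s) drawn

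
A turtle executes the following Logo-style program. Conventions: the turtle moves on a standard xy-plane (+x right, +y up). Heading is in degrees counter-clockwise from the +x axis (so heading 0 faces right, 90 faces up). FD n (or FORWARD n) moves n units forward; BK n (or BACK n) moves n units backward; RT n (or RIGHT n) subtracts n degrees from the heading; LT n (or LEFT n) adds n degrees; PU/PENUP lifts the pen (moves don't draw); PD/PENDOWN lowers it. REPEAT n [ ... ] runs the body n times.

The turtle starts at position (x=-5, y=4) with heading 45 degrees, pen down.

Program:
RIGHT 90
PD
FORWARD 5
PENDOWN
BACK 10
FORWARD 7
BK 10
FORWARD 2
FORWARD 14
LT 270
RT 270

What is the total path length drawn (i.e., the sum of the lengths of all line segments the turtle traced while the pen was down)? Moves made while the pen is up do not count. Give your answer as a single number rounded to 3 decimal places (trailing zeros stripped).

Answer: 48

Derivation:
Executing turtle program step by step:
Start: pos=(-5,4), heading=45, pen down
RT 90: heading 45 -> 315
PD: pen down
FD 5: (-5,4) -> (-1.464,0.464) [heading=315, draw]
PD: pen down
BK 10: (-1.464,0.464) -> (-8.536,7.536) [heading=315, draw]
FD 7: (-8.536,7.536) -> (-3.586,2.586) [heading=315, draw]
BK 10: (-3.586,2.586) -> (-10.657,9.657) [heading=315, draw]
FD 2: (-10.657,9.657) -> (-9.243,8.243) [heading=315, draw]
FD 14: (-9.243,8.243) -> (0.657,-1.657) [heading=315, draw]
LT 270: heading 315 -> 225
RT 270: heading 225 -> 315
Final: pos=(0.657,-1.657), heading=315, 6 segment(s) drawn

Segment lengths:
  seg 1: (-5,4) -> (-1.464,0.464), length = 5
  seg 2: (-1.464,0.464) -> (-8.536,7.536), length = 10
  seg 3: (-8.536,7.536) -> (-3.586,2.586), length = 7
  seg 4: (-3.586,2.586) -> (-10.657,9.657), length = 10
  seg 5: (-10.657,9.657) -> (-9.243,8.243), length = 2
  seg 6: (-9.243,8.243) -> (0.657,-1.657), length = 14
Total = 48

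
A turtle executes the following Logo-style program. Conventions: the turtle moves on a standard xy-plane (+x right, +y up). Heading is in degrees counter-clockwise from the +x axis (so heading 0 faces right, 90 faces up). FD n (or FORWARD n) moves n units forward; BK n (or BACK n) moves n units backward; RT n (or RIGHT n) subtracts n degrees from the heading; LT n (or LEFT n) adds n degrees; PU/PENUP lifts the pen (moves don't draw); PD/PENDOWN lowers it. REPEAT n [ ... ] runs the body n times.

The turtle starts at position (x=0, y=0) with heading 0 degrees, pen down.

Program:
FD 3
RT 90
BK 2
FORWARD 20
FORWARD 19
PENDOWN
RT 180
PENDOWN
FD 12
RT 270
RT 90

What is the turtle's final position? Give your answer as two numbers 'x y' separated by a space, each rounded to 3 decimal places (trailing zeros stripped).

Executing turtle program step by step:
Start: pos=(0,0), heading=0, pen down
FD 3: (0,0) -> (3,0) [heading=0, draw]
RT 90: heading 0 -> 270
BK 2: (3,0) -> (3,2) [heading=270, draw]
FD 20: (3,2) -> (3,-18) [heading=270, draw]
FD 19: (3,-18) -> (3,-37) [heading=270, draw]
PD: pen down
RT 180: heading 270 -> 90
PD: pen down
FD 12: (3,-37) -> (3,-25) [heading=90, draw]
RT 270: heading 90 -> 180
RT 90: heading 180 -> 90
Final: pos=(3,-25), heading=90, 5 segment(s) drawn

Answer: 3 -25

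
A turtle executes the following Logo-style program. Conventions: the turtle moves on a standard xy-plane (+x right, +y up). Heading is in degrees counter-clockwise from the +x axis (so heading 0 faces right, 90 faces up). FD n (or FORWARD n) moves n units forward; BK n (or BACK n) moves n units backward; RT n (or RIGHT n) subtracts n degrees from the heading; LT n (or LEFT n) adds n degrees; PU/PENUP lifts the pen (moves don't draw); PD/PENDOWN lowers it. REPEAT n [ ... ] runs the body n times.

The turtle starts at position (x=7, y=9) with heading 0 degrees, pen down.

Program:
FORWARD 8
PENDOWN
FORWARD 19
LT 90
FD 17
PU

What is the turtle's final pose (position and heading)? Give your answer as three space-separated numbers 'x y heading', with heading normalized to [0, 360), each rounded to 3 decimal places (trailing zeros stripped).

Executing turtle program step by step:
Start: pos=(7,9), heading=0, pen down
FD 8: (7,9) -> (15,9) [heading=0, draw]
PD: pen down
FD 19: (15,9) -> (34,9) [heading=0, draw]
LT 90: heading 0 -> 90
FD 17: (34,9) -> (34,26) [heading=90, draw]
PU: pen up
Final: pos=(34,26), heading=90, 3 segment(s) drawn

Answer: 34 26 90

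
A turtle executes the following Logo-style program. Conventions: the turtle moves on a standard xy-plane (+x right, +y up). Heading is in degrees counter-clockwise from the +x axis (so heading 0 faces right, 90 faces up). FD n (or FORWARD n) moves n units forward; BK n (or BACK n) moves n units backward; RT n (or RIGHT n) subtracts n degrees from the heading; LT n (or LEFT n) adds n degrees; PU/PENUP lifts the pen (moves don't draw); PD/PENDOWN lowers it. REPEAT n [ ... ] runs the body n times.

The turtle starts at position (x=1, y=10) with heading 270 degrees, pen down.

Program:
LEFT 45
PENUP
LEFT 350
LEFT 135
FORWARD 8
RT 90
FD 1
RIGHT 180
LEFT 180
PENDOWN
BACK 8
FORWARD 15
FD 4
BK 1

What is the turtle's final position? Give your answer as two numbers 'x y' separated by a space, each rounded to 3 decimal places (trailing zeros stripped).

Executing turtle program step by step:
Start: pos=(1,10), heading=270, pen down
LT 45: heading 270 -> 315
PU: pen up
LT 350: heading 315 -> 305
LT 135: heading 305 -> 80
FD 8: (1,10) -> (2.389,17.878) [heading=80, move]
RT 90: heading 80 -> 350
FD 1: (2.389,17.878) -> (3.374,17.705) [heading=350, move]
RT 180: heading 350 -> 170
LT 180: heading 170 -> 350
PD: pen down
BK 8: (3.374,17.705) -> (-4.504,19.094) [heading=350, draw]
FD 15: (-4.504,19.094) -> (10.268,16.489) [heading=350, draw]
FD 4: (10.268,16.489) -> (14.207,15.795) [heading=350, draw]
BK 1: (14.207,15.795) -> (13.222,15.968) [heading=350, draw]
Final: pos=(13.222,15.968), heading=350, 4 segment(s) drawn

Answer: 13.222 15.968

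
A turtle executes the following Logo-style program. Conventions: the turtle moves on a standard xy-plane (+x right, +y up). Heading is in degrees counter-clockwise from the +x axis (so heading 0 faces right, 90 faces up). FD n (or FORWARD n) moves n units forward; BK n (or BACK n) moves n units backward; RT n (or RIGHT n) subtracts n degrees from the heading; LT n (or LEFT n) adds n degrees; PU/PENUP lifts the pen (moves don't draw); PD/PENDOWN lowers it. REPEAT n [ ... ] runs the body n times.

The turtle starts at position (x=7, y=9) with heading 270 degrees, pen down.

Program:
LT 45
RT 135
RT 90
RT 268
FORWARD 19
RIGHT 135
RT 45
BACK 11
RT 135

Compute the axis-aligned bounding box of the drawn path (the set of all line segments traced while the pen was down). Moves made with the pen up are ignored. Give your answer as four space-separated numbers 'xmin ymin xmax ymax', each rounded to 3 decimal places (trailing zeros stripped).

Executing turtle program step by step:
Start: pos=(7,9), heading=270, pen down
LT 45: heading 270 -> 315
RT 135: heading 315 -> 180
RT 90: heading 180 -> 90
RT 268: heading 90 -> 182
FD 19: (7,9) -> (-11.988,8.337) [heading=182, draw]
RT 135: heading 182 -> 47
RT 45: heading 47 -> 2
BK 11: (-11.988,8.337) -> (-22.982,7.953) [heading=2, draw]
RT 135: heading 2 -> 227
Final: pos=(-22.982,7.953), heading=227, 2 segment(s) drawn

Segment endpoints: x in {-22.982, -11.988, 7}, y in {7.953, 8.337, 9}
xmin=-22.982, ymin=7.953, xmax=7, ymax=9

Answer: -22.982 7.953 7 9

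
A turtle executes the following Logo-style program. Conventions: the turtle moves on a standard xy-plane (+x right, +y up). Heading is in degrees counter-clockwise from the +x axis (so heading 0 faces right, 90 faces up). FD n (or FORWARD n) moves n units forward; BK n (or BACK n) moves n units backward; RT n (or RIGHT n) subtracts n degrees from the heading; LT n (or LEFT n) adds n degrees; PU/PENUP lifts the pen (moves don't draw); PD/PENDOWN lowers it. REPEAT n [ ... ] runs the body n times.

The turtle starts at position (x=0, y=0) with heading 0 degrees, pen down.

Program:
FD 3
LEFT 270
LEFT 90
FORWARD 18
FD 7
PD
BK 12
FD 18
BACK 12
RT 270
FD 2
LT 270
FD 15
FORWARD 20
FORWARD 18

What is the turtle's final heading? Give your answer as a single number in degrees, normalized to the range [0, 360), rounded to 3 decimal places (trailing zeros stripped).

Answer: 0

Derivation:
Executing turtle program step by step:
Start: pos=(0,0), heading=0, pen down
FD 3: (0,0) -> (3,0) [heading=0, draw]
LT 270: heading 0 -> 270
LT 90: heading 270 -> 0
FD 18: (3,0) -> (21,0) [heading=0, draw]
FD 7: (21,0) -> (28,0) [heading=0, draw]
PD: pen down
BK 12: (28,0) -> (16,0) [heading=0, draw]
FD 18: (16,0) -> (34,0) [heading=0, draw]
BK 12: (34,0) -> (22,0) [heading=0, draw]
RT 270: heading 0 -> 90
FD 2: (22,0) -> (22,2) [heading=90, draw]
LT 270: heading 90 -> 0
FD 15: (22,2) -> (37,2) [heading=0, draw]
FD 20: (37,2) -> (57,2) [heading=0, draw]
FD 18: (57,2) -> (75,2) [heading=0, draw]
Final: pos=(75,2), heading=0, 10 segment(s) drawn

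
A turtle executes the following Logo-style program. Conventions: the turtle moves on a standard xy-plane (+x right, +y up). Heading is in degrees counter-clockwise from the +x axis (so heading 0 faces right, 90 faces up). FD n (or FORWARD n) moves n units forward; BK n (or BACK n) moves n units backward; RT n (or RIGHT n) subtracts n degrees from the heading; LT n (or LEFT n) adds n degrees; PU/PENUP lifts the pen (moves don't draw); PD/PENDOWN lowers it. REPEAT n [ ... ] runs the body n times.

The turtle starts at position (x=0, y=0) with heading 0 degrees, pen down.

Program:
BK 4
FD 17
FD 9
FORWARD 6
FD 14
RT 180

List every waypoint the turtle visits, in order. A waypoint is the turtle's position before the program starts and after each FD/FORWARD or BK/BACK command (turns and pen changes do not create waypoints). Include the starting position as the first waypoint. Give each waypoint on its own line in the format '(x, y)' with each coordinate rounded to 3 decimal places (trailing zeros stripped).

Executing turtle program step by step:
Start: pos=(0,0), heading=0, pen down
BK 4: (0,0) -> (-4,0) [heading=0, draw]
FD 17: (-4,0) -> (13,0) [heading=0, draw]
FD 9: (13,0) -> (22,0) [heading=0, draw]
FD 6: (22,0) -> (28,0) [heading=0, draw]
FD 14: (28,0) -> (42,0) [heading=0, draw]
RT 180: heading 0 -> 180
Final: pos=(42,0), heading=180, 5 segment(s) drawn
Waypoints (6 total):
(0, 0)
(-4, 0)
(13, 0)
(22, 0)
(28, 0)
(42, 0)

Answer: (0, 0)
(-4, 0)
(13, 0)
(22, 0)
(28, 0)
(42, 0)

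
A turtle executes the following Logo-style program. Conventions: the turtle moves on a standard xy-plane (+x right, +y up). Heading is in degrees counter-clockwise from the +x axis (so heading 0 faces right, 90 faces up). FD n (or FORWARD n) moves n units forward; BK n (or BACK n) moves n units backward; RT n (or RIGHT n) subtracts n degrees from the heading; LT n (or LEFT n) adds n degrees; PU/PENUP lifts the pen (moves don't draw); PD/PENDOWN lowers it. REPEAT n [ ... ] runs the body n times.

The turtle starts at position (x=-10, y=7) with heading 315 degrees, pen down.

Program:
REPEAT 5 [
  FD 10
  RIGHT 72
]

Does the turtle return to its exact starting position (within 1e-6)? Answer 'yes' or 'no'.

Answer: yes

Derivation:
Executing turtle program step by step:
Start: pos=(-10,7), heading=315, pen down
REPEAT 5 [
  -- iteration 1/5 --
  FD 10: (-10,7) -> (-2.929,-0.071) [heading=315, draw]
  RT 72: heading 315 -> 243
  -- iteration 2/5 --
  FD 10: (-2.929,-0.071) -> (-7.469,-8.981) [heading=243, draw]
  RT 72: heading 243 -> 171
  -- iteration 3/5 --
  FD 10: (-7.469,-8.981) -> (-17.346,-7.417) [heading=171, draw]
  RT 72: heading 171 -> 99
  -- iteration 4/5 --
  FD 10: (-17.346,-7.417) -> (-18.91,2.46) [heading=99, draw]
  RT 72: heading 99 -> 27
  -- iteration 5/5 --
  FD 10: (-18.91,2.46) -> (-10,7) [heading=27, draw]
  RT 72: heading 27 -> 315
]
Final: pos=(-10,7), heading=315, 5 segment(s) drawn

Start position: (-10, 7)
Final position: (-10, 7)
Distance = 0; < 1e-6 -> CLOSED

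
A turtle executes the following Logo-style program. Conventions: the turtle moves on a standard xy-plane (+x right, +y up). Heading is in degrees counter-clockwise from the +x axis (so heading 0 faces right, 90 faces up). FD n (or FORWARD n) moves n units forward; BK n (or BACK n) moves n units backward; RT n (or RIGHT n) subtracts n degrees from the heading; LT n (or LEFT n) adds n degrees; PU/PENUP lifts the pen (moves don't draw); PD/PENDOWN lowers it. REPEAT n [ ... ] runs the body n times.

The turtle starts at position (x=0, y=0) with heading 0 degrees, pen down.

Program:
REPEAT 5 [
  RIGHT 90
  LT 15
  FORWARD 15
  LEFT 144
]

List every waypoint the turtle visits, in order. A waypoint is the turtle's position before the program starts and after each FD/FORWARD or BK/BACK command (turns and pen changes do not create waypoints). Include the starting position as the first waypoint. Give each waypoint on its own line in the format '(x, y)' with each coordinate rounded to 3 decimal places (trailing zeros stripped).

Executing turtle program step by step:
Start: pos=(0,0), heading=0, pen down
REPEAT 5 [
  -- iteration 1/5 --
  RT 90: heading 0 -> 270
  LT 15: heading 270 -> 285
  FD 15: (0,0) -> (3.882,-14.489) [heading=285, draw]
  LT 144: heading 285 -> 69
  -- iteration 2/5 --
  RT 90: heading 69 -> 339
  LT 15: heading 339 -> 354
  FD 15: (3.882,-14.489) -> (18.8,-16.057) [heading=354, draw]
  LT 144: heading 354 -> 138
  -- iteration 3/5 --
  RT 90: heading 138 -> 48
  LT 15: heading 48 -> 63
  FD 15: (18.8,-16.057) -> (25.61,-2.692) [heading=63, draw]
  LT 144: heading 63 -> 207
  -- iteration 4/5 --
  RT 90: heading 207 -> 117
  LT 15: heading 117 -> 132
  FD 15: (25.61,-2.692) -> (15.573,8.455) [heading=132, draw]
  LT 144: heading 132 -> 276
  -- iteration 5/5 --
  RT 90: heading 276 -> 186
  LT 15: heading 186 -> 201
  FD 15: (15.573,8.455) -> (1.569,3.08) [heading=201, draw]
  LT 144: heading 201 -> 345
]
Final: pos=(1.569,3.08), heading=345, 5 segment(s) drawn
Waypoints (6 total):
(0, 0)
(3.882, -14.489)
(18.8, -16.057)
(25.61, -2.692)
(15.573, 8.455)
(1.569, 3.08)

Answer: (0, 0)
(3.882, -14.489)
(18.8, -16.057)
(25.61, -2.692)
(15.573, 8.455)
(1.569, 3.08)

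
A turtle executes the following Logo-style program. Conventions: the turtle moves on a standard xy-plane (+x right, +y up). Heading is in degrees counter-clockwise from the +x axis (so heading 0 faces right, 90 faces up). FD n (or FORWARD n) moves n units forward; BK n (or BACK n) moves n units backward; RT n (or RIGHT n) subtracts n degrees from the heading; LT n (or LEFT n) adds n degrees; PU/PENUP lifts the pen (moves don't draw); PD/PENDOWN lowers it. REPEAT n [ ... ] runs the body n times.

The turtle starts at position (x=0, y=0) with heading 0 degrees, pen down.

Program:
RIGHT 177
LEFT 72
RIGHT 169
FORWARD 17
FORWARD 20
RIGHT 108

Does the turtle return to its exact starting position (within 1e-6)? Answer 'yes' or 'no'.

Answer: no

Derivation:
Executing turtle program step by step:
Start: pos=(0,0), heading=0, pen down
RT 177: heading 0 -> 183
LT 72: heading 183 -> 255
RT 169: heading 255 -> 86
FD 17: (0,0) -> (1.186,16.959) [heading=86, draw]
FD 20: (1.186,16.959) -> (2.581,36.91) [heading=86, draw]
RT 108: heading 86 -> 338
Final: pos=(2.581,36.91), heading=338, 2 segment(s) drawn

Start position: (0, 0)
Final position: (2.581, 36.91)
Distance = 37; >= 1e-6 -> NOT closed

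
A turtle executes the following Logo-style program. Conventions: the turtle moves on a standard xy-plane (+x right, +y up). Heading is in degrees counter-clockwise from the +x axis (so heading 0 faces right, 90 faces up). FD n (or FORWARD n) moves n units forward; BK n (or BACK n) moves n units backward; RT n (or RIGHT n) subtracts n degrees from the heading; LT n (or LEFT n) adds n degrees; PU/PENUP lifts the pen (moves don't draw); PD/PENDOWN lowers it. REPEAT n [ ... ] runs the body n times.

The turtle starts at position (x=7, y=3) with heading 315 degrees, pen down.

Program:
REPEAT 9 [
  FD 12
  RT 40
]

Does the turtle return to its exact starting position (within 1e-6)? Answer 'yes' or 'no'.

Answer: yes

Derivation:
Executing turtle program step by step:
Start: pos=(7,3), heading=315, pen down
REPEAT 9 [
  -- iteration 1/9 --
  FD 12: (7,3) -> (15.485,-5.485) [heading=315, draw]
  RT 40: heading 315 -> 275
  -- iteration 2/9 --
  FD 12: (15.485,-5.485) -> (16.531,-17.44) [heading=275, draw]
  RT 40: heading 275 -> 235
  -- iteration 3/9 --
  FD 12: (16.531,-17.44) -> (9.648,-27.269) [heading=235, draw]
  RT 40: heading 235 -> 195
  -- iteration 4/9 --
  FD 12: (9.648,-27.269) -> (-1.943,-30.375) [heading=195, draw]
  RT 40: heading 195 -> 155
  -- iteration 5/9 --
  FD 12: (-1.943,-30.375) -> (-12.819,-25.304) [heading=155, draw]
  RT 40: heading 155 -> 115
  -- iteration 6/9 --
  FD 12: (-12.819,-25.304) -> (-17.89,-14.428) [heading=115, draw]
  RT 40: heading 115 -> 75
  -- iteration 7/9 --
  FD 12: (-17.89,-14.428) -> (-14.784,-2.837) [heading=75, draw]
  RT 40: heading 75 -> 35
  -- iteration 8/9 --
  FD 12: (-14.784,-2.837) -> (-4.954,4.046) [heading=35, draw]
  RT 40: heading 35 -> 355
  -- iteration 9/9 --
  FD 12: (-4.954,4.046) -> (7,3) [heading=355, draw]
  RT 40: heading 355 -> 315
]
Final: pos=(7,3), heading=315, 9 segment(s) drawn

Start position: (7, 3)
Final position: (7, 3)
Distance = 0; < 1e-6 -> CLOSED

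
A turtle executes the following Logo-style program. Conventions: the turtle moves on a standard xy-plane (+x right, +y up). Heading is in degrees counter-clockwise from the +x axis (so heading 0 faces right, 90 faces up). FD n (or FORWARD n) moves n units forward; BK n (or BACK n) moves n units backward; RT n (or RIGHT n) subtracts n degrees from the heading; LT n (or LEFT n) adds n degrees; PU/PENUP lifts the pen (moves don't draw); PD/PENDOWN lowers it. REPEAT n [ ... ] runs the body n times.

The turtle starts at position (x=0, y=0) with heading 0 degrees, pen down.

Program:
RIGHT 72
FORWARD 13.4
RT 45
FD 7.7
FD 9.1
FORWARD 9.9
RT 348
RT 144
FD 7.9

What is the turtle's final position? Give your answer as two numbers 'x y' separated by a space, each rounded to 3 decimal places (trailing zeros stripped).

Executing turtle program step by step:
Start: pos=(0,0), heading=0, pen down
RT 72: heading 0 -> 288
FD 13.4: (0,0) -> (4.141,-12.744) [heading=288, draw]
RT 45: heading 288 -> 243
FD 7.7: (4.141,-12.744) -> (0.645,-19.605) [heading=243, draw]
FD 9.1: (0.645,-19.605) -> (-3.486,-27.713) [heading=243, draw]
FD 9.9: (-3.486,-27.713) -> (-7.981,-36.534) [heading=243, draw]
RT 348: heading 243 -> 255
RT 144: heading 255 -> 111
FD 7.9: (-7.981,-36.534) -> (-10.812,-29.159) [heading=111, draw]
Final: pos=(-10.812,-29.159), heading=111, 5 segment(s) drawn

Answer: -10.812 -29.159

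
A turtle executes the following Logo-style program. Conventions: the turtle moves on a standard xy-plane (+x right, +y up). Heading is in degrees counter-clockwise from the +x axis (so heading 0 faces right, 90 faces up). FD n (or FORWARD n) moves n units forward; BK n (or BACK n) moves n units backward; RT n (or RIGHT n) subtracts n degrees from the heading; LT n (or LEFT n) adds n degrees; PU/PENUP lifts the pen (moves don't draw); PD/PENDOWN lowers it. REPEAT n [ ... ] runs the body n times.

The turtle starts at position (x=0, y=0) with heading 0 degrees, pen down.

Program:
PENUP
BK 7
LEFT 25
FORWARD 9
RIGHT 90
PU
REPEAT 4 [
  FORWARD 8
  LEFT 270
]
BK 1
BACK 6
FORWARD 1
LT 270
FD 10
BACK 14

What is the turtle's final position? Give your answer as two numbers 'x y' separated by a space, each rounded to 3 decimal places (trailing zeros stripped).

Answer: 2.246 10.932

Derivation:
Executing turtle program step by step:
Start: pos=(0,0), heading=0, pen down
PU: pen up
BK 7: (0,0) -> (-7,0) [heading=0, move]
LT 25: heading 0 -> 25
FD 9: (-7,0) -> (1.157,3.804) [heading=25, move]
RT 90: heading 25 -> 295
PU: pen up
REPEAT 4 [
  -- iteration 1/4 --
  FD 8: (1.157,3.804) -> (4.538,-3.447) [heading=295, move]
  LT 270: heading 295 -> 205
  -- iteration 2/4 --
  FD 8: (4.538,-3.447) -> (-2.713,-6.828) [heading=205, move]
  LT 270: heading 205 -> 115
  -- iteration 3/4 --
  FD 8: (-2.713,-6.828) -> (-6.094,0.423) [heading=115, move]
  LT 270: heading 115 -> 25
  -- iteration 4/4 --
  FD 8: (-6.094,0.423) -> (1.157,3.804) [heading=25, move]
  LT 270: heading 25 -> 295
]
BK 1: (1.157,3.804) -> (0.734,4.71) [heading=295, move]
BK 6: (0.734,4.71) -> (-1.802,10.148) [heading=295, move]
FD 1: (-1.802,10.148) -> (-1.379,9.241) [heading=295, move]
LT 270: heading 295 -> 205
FD 10: (-1.379,9.241) -> (-10.442,5.015) [heading=205, move]
BK 14: (-10.442,5.015) -> (2.246,10.932) [heading=205, move]
Final: pos=(2.246,10.932), heading=205, 0 segment(s) drawn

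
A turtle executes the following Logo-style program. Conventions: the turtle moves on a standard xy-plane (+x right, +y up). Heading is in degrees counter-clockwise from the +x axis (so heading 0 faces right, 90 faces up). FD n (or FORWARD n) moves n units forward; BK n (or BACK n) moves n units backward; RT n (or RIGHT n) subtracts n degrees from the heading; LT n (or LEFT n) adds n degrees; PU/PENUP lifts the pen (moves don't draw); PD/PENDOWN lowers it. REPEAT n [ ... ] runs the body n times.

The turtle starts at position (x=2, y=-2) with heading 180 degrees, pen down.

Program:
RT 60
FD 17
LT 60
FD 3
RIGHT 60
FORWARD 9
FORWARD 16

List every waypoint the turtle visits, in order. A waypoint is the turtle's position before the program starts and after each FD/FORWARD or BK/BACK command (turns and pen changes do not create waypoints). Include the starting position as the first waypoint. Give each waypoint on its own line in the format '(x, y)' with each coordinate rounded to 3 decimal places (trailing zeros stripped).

Executing turtle program step by step:
Start: pos=(2,-2), heading=180, pen down
RT 60: heading 180 -> 120
FD 17: (2,-2) -> (-6.5,12.722) [heading=120, draw]
LT 60: heading 120 -> 180
FD 3: (-6.5,12.722) -> (-9.5,12.722) [heading=180, draw]
RT 60: heading 180 -> 120
FD 9: (-9.5,12.722) -> (-14,20.517) [heading=120, draw]
FD 16: (-14,20.517) -> (-22,34.373) [heading=120, draw]
Final: pos=(-22,34.373), heading=120, 4 segment(s) drawn
Waypoints (5 total):
(2, -2)
(-6.5, 12.722)
(-9.5, 12.722)
(-14, 20.517)
(-22, 34.373)

Answer: (2, -2)
(-6.5, 12.722)
(-9.5, 12.722)
(-14, 20.517)
(-22, 34.373)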